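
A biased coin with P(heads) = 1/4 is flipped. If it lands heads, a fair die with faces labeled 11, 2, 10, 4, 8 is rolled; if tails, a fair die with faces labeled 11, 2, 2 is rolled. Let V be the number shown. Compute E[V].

E[V | heads] = (11+2+10+4+8)/5 = 7.
E[V | tails] = (11+2+2)/3 = 5.
By the law of total expectation,
E[V] = (1/4)·(7) + (3/4)·(5) = 11/2.

11/2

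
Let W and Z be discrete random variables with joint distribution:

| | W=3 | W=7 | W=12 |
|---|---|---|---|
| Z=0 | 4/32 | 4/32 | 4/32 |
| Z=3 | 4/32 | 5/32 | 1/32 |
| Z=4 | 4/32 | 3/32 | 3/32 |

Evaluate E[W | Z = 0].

P(Z = 0) = 3/8.
Summing W·P(W=x,Z=y) over the conditioning event gives 11/4.
E[W | Z = 0] = (11/4) / (3/8) = 22/3.

22/3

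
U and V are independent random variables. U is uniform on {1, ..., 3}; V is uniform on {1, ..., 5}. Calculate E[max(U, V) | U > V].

Outcomes with U > V: (2,1), (3,1), (3,2), each with probability 1/15.
E[max(U, V) | U > V] = (2 + 3 + 3) / 3 = 8/3.

8/3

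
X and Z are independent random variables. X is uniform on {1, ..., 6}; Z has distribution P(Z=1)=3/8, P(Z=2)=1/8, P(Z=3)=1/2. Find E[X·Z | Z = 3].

P(Z = 3) = 1/2.
Summing XZ·P(x,y) over outcomes with Z = 3 gives 21/4.
E[X·Z | Z = 3] = (21/4) / (1/2) = 21/2.

21/2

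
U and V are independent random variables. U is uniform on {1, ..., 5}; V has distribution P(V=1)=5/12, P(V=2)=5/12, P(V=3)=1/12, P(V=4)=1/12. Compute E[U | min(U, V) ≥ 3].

4

P(min(U, V) ≥ 3) = 1/10.
Summing U·P(x,y) over outcomes with min(U, V) ≥ 3 gives 2/5.
E[U | min(U, V) ≥ 3] = (2/5) / (1/10) = 4.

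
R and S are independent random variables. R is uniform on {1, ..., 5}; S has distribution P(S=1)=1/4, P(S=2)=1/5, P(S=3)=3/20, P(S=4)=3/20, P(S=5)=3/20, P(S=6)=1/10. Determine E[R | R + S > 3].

281/86

P(R + S > 3) = 43/50.
Summing R·P(x,y) over outcomes with R + S > 3 gives 281/100.
E[R | R + S > 3] = (281/100) / (43/50) = 281/86.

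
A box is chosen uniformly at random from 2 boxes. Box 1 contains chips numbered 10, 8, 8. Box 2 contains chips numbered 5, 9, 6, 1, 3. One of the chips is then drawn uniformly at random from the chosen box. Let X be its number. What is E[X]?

E[X | box 1] = (10+8+8)/3 = 26/3.
E[X | box 2] = (5+9+6+1+3)/5 = 24/5.
E[X] = (1/2)·(26/3) + (1/2)·(24/5) = 101/15.

101/15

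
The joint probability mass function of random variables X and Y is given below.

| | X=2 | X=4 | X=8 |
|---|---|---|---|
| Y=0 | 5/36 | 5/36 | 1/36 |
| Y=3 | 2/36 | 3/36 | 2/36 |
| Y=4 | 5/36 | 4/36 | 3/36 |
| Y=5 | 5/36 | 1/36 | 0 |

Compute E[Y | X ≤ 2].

P(X ≤ 2) = 17/36.
Σ Y·P over the event = 0·(5/36) + 3·(2/36) + 4·(5/36) + 5·(5/36) = 17/12.
E[Y | X ≤ 2] = (17/12) / (17/36) = 3.

3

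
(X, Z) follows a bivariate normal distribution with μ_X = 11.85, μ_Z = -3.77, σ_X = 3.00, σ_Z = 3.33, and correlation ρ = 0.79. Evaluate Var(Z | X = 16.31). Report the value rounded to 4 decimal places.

4.1683

The conditional variance in a bivariate normal is σ_Z²(1 − ρ²), independent of x.
Var(Z | X=16.31) = (3.33)²·(1 − (0.79)²) = 11.0889·0.3759 = 4.1683.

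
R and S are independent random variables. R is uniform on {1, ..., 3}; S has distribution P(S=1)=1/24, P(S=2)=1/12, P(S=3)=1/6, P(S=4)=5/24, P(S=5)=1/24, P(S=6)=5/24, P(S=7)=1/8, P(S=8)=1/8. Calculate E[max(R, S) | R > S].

P(R > S) = 1/18.
Summing max(R,S)·P(x,y) over outcomes with R > S gives 11/72.
E[max(R, S) | R > S] = (11/72) / (1/18) = 11/4.

11/4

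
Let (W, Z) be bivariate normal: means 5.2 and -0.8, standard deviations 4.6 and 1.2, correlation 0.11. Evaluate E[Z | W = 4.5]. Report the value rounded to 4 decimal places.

The regression of Z on W has slope ρ·σ_Z/σ_W and passes through (μ_W, μ_Z).
E[Z | W=4.5] = -0.8 + (0.11)·(1.2/4.6)·(4.5 − (5.2)) = -0.8 + (0.028696)·(-0.7) = -0.8201.

-0.8201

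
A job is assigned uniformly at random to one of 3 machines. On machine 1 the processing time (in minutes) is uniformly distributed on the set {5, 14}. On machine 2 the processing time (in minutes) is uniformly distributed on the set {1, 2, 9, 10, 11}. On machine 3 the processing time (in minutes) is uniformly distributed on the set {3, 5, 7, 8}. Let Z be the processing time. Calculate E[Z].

437/60

E[Z | machine 1] = (5+14)/2 = 19/2.
E[Z | machine 2] = (1+2+9+10+11)/5 = 33/5.
E[Z | machine 3] = (3+5+7+8)/4 = 23/4.
E[Z] = (1/3)·(19/2) + (1/3)·(33/5) + (1/3)·(23/4) = 437/60.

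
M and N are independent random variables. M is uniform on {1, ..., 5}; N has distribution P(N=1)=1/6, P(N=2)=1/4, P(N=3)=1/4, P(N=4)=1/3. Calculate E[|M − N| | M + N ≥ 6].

16/11

P(M + N ≥ 6) = 11/20.
Summing |M−N|·P(x,y) over outcomes with M + N ≥ 6 gives 4/5.
E[|M − N| | M + N ≥ 6] = (4/5) / (11/20) = 16/11.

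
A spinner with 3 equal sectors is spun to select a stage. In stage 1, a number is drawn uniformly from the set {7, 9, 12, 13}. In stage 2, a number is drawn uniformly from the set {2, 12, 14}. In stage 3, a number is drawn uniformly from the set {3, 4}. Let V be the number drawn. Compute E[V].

E[V | stage 1] = (7+9+12+13)/4 = 41/4.
E[V | stage 2] = (2+12+14)/3 = 28/3.
E[V | stage 3] = (3+4)/2 = 7/2.
By the law of total expectation,
E[V] = (1/3)·(41/4) + (1/3)·(28/3) + (1/3)·(7/2) = 277/36.

277/36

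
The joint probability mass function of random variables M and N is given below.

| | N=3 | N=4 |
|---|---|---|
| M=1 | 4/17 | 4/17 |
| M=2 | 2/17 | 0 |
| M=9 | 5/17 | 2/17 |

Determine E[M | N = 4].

11/3

P(N = 4) = 6/17.
Σ M·P over the event = 1·(4/17) + 9·(2/17) = 22/17.
E[M | N = 4] = (22/17) / (6/17) = 11/3.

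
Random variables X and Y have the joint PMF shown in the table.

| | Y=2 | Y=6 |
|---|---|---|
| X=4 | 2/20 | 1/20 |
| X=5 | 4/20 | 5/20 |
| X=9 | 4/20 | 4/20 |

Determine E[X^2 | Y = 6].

93/2

P(Y = 6) = 1/2.
Σ X^2·P over the event = 16·(1/20) + 25·(5/20) + 81·(4/20) = 93/4.
E[X^2 | Y = 6] = (93/4) / (1/2) = 93/2.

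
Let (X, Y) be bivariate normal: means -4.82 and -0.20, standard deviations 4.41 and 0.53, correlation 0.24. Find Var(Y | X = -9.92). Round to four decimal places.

0.2647

For a bivariate normal, Var(Y | X=x) = σ_Y²(1 − ρ²).
Var(Y | X=-9.92) = (0.53)²·(1 − (0.24)²) = 0.2809·0.9424 = 0.2647.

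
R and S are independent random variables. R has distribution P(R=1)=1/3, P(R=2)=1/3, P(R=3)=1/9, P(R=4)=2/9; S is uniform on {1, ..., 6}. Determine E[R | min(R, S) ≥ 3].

11/3

P(min(R, S) ≥ 3) = 2/9.
Summing R·P(x,y) over outcomes with min(R, S) ≥ 3 gives 22/27.
E[R | min(R, S) ≥ 3] = (22/27) / (2/9) = 11/3.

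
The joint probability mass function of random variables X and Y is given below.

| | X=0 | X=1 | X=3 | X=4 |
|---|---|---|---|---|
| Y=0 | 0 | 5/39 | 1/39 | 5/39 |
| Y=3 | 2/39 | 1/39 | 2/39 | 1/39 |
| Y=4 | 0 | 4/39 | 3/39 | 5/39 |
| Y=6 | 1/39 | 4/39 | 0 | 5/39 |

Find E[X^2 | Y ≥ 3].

115/14

P(Y ≥ 3) = 28/39.
Summing X^2·P(X=x,Y=y) over the conditioning event gives 230/39.
E[X^2 | Y ≥ 3] = (230/39) / (28/39) = 115/14.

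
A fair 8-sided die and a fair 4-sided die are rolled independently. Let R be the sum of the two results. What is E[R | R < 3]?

P(R < 3) = 1/32.
Σ over the event: 2·1/32 = 1/16.
E[R | R < 3] = (1/16) / (1/32) = 2.

2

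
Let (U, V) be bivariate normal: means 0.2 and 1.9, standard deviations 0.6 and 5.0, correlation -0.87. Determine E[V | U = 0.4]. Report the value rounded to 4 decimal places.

0.4500

E[V | U=x] = μ_V + ρ(σ_V/σ_U)(x − μ_U) for jointly normal variables.
E[V | U=0.4] = 1.9 + (-0.87)·(5.0/0.6)·(0.4 − (0.2)) = 1.9 + (-7.25)·(0.2) = 0.4500.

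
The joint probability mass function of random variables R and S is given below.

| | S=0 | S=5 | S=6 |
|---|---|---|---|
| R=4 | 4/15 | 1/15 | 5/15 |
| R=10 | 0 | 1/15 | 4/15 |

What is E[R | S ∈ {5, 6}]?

P(S ∈ {5, 6}) = 11/15.
Σ R·P over the event = 4·(1/15) + 4·(5/15) + 10·(1/15) + 10·(4/15) = 74/15.
E[R | S ∈ {5, 6}] = (74/15) / (11/15) = 74/11.

74/11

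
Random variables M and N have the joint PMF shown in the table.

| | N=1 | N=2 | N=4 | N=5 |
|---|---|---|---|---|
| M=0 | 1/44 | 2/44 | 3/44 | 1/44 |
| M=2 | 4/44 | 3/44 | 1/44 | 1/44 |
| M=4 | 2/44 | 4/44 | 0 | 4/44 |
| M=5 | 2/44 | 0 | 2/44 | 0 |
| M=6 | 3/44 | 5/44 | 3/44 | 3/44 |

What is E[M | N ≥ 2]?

59/16

P(N ≥ 2) = 8/11.
Summing M·P(M=x,N=y) over the conditioning event gives 59/22.
E[M | N ≥ 2] = (59/22) / (8/11) = 59/16.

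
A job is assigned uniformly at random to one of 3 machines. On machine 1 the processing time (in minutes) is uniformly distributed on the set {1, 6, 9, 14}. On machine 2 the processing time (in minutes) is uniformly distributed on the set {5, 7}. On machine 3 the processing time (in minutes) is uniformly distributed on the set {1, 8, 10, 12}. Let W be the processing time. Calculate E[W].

85/12

E[W | machine 1] = (1+6+9+14)/4 = 15/2.
E[W | machine 2] = (5+7)/2 = 6.
E[W | machine 3] = (1+8+10+12)/4 = 31/4.
By the law of total expectation,
E[W] = (1/3)·(15/2) + (1/3)·(6) + (1/3)·(31/4) = 85/12.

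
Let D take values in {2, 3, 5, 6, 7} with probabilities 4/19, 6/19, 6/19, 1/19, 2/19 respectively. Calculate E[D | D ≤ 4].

13/5

P(D ≤ 4) = 10/19.
Σ over the event: 2·4/19 + 3·6/19 = 26/19.
E[D | D ≤ 4] = (26/19) / (10/19) = 13/5.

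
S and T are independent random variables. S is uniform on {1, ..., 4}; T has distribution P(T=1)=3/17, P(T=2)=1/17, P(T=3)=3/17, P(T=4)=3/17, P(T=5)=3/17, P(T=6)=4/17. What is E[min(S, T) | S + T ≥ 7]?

97/34

P(S + T ≥ 7) = 1/2.
Summing min(S,T)·P(x,y) over outcomes with S + T ≥ 7 gives 97/68.
E[min(S, T) | S + T ≥ 7] = (97/68) / (1/2) = 97/34.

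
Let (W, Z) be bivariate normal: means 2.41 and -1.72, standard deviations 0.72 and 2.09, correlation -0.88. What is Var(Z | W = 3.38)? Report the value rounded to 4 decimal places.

0.9854

The conditional variance in a bivariate normal is σ_Z²(1 − ρ²), independent of x.
Var(Z | W=3.38) = (2.09)²·(1 − (-0.88)²) = 4.3681·0.2256 = 0.9854.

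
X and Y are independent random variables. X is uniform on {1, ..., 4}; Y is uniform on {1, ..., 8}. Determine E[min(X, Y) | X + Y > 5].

P(X + Y > 5) = 11/16.
Summing min(X,Y)·P(x,y) over outcomes with X + Y > 5 gives 57/32.
E[min(X, Y) | X + Y > 5] = (57/32) / (11/16) = 57/22.

57/22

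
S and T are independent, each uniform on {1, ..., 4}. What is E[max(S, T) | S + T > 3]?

45/13

P(S + T > 3) = 13/16.
Summing max(S,T)·P(x,y) over outcomes with S + T > 3 gives 45/16.
E[max(S, T) | S + T > 3] = (45/16) / (13/16) = 45/13.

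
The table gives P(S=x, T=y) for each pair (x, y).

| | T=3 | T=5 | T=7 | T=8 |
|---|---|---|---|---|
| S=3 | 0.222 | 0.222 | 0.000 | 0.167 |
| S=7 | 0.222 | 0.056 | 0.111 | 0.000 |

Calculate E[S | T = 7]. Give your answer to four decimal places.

7.0000

P(T = 7) = 0.111.
Σ S·P over the event = 7·(0.111) = 0.777.
E[S | T = 7] = (0.777) / (0.111) = 7.0000.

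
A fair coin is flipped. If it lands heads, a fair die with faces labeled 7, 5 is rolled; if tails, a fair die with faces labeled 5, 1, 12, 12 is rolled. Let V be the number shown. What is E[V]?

27/4

E[V | heads] = (7+5)/2 = 6.
E[V | tails] = (5+1+12+12)/4 = 15/2.
E[V] = (1/2)·(6) + (1/2)·(15/2) = 27/4.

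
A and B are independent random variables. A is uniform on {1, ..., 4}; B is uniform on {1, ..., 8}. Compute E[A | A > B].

Outcomes with A > B: (2,1), (3,1), (3,2), (4,1), (4,2), (4,3), each with probability 1/32.
E[A | A > B] = (2 + 3 + 3 + 4 + 4 + 4) / 6 = 10/3.

10/3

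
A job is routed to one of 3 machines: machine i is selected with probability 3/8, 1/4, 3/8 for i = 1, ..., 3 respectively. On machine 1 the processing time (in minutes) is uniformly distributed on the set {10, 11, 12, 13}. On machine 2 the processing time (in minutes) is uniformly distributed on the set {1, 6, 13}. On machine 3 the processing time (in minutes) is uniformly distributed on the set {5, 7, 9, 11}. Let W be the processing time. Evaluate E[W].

431/48

E[W | machine 1] = (10+11+12+13)/4 = 23/2.
E[W | machine 2] = (1+6+13)/3 = 20/3.
E[W | machine 3] = (5+7+9+11)/4 = 8.
By the law of total expectation,
E[W] = (3/8)·(23/2) + (1/4)·(20/3) + (3/8)·(8) = 431/48.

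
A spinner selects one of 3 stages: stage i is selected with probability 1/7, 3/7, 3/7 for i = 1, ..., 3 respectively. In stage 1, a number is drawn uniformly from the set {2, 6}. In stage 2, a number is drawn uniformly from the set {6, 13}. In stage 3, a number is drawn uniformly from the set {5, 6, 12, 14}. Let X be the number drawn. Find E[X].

E[X | stage 1] = (2+6)/2 = 4.
E[X | stage 2] = (6+13)/2 = 19/2.
E[X | stage 3] = (5+6+12+14)/4 = 37/4.
E[X] = (1/7)·(4) + (3/7)·(19/2) + (3/7)·(37/4) = 241/28.

241/28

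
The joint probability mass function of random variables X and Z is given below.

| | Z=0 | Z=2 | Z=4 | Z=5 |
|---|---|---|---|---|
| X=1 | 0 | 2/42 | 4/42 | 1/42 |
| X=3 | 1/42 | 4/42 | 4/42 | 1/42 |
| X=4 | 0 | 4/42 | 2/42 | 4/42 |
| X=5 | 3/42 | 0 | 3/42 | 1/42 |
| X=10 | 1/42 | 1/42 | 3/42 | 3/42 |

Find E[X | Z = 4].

P(Z = 4) = 8/21.
Σ X·P over the event = 1·(4/42) + 3·(4/42) + 4·(2/42) + 5·(3/42) + 10·(3/42) = 23/14.
E[X | Z = 4] = (23/14) / (8/21) = 69/16.

69/16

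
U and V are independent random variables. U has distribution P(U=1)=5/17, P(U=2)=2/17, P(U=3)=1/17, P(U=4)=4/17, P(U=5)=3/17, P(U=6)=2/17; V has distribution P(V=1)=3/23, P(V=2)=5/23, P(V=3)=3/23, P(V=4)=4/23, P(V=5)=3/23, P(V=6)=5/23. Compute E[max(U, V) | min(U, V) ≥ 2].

P(min(U, V) ≥ 2) = 240/391.
Summing max(U,V)·P(x,y) over outcomes with min(U, V) ≥ 2 gives 1172/391.
E[max(U, V) | min(U, V) ≥ 2] = (1172/391) / (240/391) = 293/60.

293/60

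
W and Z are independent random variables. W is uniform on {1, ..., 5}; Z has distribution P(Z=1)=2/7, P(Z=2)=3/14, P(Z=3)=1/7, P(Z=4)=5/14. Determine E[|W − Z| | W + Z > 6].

25/22

P(W + Z > 6) = 11/35.
Summing |W−Z|·P(x,y) over outcomes with W + Z > 6 gives 5/14.
E[|W − Z| | W + Z > 6] = (5/14) / (11/35) = 25/22.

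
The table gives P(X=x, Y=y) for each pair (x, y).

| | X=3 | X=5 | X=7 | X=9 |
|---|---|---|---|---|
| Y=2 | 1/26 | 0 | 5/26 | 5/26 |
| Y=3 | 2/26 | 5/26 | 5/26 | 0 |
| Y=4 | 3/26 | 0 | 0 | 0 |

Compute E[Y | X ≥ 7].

P(X ≥ 7) = 15/26.
Σ Y·P over the event = 2·(5/26) + 3·(5/26) + 2·(5/26) = 35/26.
E[Y | X ≥ 7] = (35/26) / (15/26) = 7/3.

7/3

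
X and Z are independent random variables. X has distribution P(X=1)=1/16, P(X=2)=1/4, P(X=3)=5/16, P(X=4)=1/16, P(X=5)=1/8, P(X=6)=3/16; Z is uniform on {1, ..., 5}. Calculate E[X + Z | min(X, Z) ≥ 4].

P(min(X, Z) ≥ 4) = 3/20.
Summing (X+Z)·P(x,y) over outcomes with min(X, Z) ≥ 4 gives 59/40.
E[X + Z | min(X, Z) ≥ 4] = (59/40) / (3/20) = 59/6.

59/6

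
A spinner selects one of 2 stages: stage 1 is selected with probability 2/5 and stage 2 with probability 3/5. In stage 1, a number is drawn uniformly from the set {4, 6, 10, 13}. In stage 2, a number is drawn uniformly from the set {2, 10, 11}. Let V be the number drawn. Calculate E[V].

79/10

E[V | stage 1] = (4+6+10+13)/4 = 33/4.
E[V | stage 2] = (2+10+11)/3 = 23/3.
E[V] = (2/5)·(33/4) + (3/5)·(23/3) = 79/10.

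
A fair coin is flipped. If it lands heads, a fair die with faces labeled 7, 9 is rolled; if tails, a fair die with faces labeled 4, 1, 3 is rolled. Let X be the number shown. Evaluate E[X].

16/3

E[X | heads] = (7+9)/2 = 8.
E[X | tails] = (4+1+3)/3 = 8/3.
By the law of total expectation,
E[X] = (1/2)·(8) + (1/2)·(8/3) = 16/3.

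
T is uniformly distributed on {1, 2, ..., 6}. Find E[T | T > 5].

6

Given T > 5, T is equally likely to be any of {6}.
E[T | T > 5] = (6) / 1 = 6.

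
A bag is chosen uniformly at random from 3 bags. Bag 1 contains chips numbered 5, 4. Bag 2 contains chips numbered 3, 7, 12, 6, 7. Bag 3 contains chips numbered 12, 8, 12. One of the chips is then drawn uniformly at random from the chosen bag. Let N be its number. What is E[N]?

133/18

E[N | bag 1] = (5+4)/2 = 9/2.
E[N | bag 2] = (3+7+12+6+7)/5 = 7.
E[N | bag 3] = (12+8+12)/3 = 32/3.
By the law of total expectation,
E[N] = (1/3)·(9/2) + (1/3)·(7) + (1/3)·(32/3) = 133/18.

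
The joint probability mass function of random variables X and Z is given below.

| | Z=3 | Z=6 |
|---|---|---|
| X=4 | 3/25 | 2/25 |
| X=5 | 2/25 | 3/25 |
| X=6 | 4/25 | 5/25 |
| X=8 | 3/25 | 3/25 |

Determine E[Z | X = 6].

14/3

P(X = 6) = 9/25.
Σ Z·P over the event = 3·(4/25) + 6·(5/25) = 42/25.
E[Z | X = 6] = (42/25) / (9/25) = 14/3.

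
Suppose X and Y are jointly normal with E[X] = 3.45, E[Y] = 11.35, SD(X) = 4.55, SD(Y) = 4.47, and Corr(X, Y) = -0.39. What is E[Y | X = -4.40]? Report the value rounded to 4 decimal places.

14.3577

For a bivariate normal, E[Y | X=x] = μ_Y + ρ·(σ_Y/σ_X)·(x − μ_X).
E[Y | X=-4.40] = 11.35 + (-0.39)·(4.47/4.55)·(-4.40 − (3.45)) = 11.35 + (-0.383143)·(-7.85) = 14.3577.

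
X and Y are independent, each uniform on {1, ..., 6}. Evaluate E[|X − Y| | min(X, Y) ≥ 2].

P(min(X, Y) ≥ 2) = 25/36.
Summing |X−Y|·P(x,y) over outcomes with min(X, Y) ≥ 2 gives 10/9.
E[|X − Y| | min(X, Y) ≥ 2] = (10/9) / (25/36) = 8/5.

8/5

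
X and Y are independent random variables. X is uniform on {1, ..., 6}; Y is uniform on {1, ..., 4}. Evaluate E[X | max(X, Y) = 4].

22/7

P(max(X, Y) = 4) = 7/24.
Summing X·P(x,y) over outcomes with max(X, Y) = 4 gives 11/12.
E[X | max(X, Y) = 4] = (11/12) / (7/24) = 22/7.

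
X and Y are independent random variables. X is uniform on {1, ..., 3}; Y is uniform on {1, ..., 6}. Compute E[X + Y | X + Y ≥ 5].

P(X + Y ≥ 5) = 2/3.
Summing (X+Y)·P(x,y) over outcomes with X + Y ≥ 5 gives 79/18.
E[X + Y | X + Y ≥ 5] = (79/18) / (2/3) = 79/12.

79/12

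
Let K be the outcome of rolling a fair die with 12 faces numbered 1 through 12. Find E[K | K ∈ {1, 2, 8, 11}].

11/2

P(K ∈ {1, 2, 8, 11}) = 1/3.
Σ over the event: 1·1/12 + 2·1/12 + 8·1/12 + 11·1/12 = 11/6.
E[K | K ∈ {1, 2, 8, 11}] = (11/6) / (1/3) = 11/2.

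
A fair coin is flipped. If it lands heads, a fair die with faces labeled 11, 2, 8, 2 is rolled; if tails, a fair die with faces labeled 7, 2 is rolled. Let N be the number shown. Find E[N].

41/8

E[N | heads] = (11+2+8+2)/4 = 23/4.
E[N | tails] = (7+2)/2 = 9/2.
E[N] = (1/2)·(23/4) + (1/2)·(9/2) = 41/8.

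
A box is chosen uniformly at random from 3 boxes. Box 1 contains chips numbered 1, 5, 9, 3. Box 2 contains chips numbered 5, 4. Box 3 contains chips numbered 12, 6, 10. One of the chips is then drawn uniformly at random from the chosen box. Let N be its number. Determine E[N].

E[N | box 1] = (1+5+9+3)/4 = 9/2.
E[N | box 2] = (5+4)/2 = 9/2.
E[N | box 3] = (12+6+10)/3 = 28/3.
E[N] = (1/3)·(9/2) + (1/3)·(9/2) + (1/3)·(28/3) = 55/9.

55/9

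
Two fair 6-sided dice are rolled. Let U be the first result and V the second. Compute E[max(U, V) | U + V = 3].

P(U + V = 3) = 1/18.
Summing max(U,V)·P(x,y) over outcomes with U + V = 3 gives 1/9.
E[max(U, V) | U + V = 3] = (1/9) / (1/18) = 2.

2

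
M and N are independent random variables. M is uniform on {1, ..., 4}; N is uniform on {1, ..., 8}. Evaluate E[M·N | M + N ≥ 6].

P(M + N ≥ 6) = 11/16.
Summing MN·P(x,y) over outcomes with M + N ≥ 6 gives 325/32.
E[M·N | M + N ≥ 6] = (325/32) / (11/16) = 325/22.

325/22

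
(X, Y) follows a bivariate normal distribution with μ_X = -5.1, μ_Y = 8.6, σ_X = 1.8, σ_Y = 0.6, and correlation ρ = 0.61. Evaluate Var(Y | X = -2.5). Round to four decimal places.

0.2260

Var(Y | X=x) = (1 − ρ²)·σ_Y².
Var(Y | X=-2.5) = (0.6)²·(1 − (0.61)²) = 0.36·0.6279 = 0.2260.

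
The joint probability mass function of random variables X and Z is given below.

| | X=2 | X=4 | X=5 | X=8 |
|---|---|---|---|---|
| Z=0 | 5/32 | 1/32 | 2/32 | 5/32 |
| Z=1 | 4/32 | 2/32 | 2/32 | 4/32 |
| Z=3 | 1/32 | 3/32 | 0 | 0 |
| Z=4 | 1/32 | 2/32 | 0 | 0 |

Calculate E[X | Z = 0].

64/13

P(Z = 0) = 13/32.
Σ X·P over the event = 2·(5/32) + 4·(1/32) + 5·(2/32) + 8·(5/32) = 2.
E[X | Z = 0] = (2) / (13/32) = 64/13.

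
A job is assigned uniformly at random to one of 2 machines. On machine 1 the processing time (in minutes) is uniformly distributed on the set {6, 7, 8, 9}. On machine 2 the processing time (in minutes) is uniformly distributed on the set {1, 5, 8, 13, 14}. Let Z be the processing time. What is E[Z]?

157/20

E[Z | machine 1] = (6+7+8+9)/4 = 15/2.
E[Z | machine 2] = (1+5+8+13+14)/5 = 41/5.
By the law of total expectation,
E[Z] = (1/2)·(15/2) + (1/2)·(41/5) = 157/20.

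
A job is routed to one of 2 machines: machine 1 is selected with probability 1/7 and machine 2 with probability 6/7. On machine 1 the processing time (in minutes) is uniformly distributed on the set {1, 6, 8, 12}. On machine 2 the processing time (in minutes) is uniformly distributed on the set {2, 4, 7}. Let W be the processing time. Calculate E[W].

131/28

E[W | machine 1] = (1+6+8+12)/4 = 27/4.
E[W | machine 2] = (2+4+7)/3 = 13/3.
By the law of total expectation,
E[W] = (1/7)·(27/4) + (6/7)·(13/3) = 131/28.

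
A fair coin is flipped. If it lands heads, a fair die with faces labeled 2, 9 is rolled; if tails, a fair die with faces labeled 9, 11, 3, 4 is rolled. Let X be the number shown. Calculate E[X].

E[X | heads] = (2+9)/2 = 11/2.
E[X | tails] = (9+11+3+4)/4 = 27/4.
E[X] = (1/2)·(11/2) + (1/2)·(27/4) = 49/8.

49/8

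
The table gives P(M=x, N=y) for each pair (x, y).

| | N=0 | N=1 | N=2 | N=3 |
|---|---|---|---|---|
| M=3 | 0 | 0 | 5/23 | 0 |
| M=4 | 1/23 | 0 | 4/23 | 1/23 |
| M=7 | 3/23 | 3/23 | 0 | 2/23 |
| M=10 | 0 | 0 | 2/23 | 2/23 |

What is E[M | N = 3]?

P(N = 3) = 5/23.
Σ M·P over the event = 4·(1/23) + 7·(2/23) + 10·(2/23) = 38/23.
E[M | N = 3] = (38/23) / (5/23) = 38/5.

38/5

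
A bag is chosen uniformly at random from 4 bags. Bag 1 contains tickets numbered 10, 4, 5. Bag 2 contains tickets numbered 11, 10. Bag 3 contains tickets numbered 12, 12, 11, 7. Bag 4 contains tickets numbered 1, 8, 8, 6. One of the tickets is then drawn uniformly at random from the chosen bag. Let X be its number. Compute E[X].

397/48

E[X | bag 1] = (10+4+5)/3 = 19/3.
E[X | bag 2] = (11+10)/2 = 21/2.
E[X | bag 3] = (12+12+11+7)/4 = 21/2.
E[X | bag 4] = (1+8+8+6)/4 = 23/4.
E[X] = (1/4)·(19/3) + (1/4)·(21/2) + (1/4)·(21/2) + (1/4)·(23/4) = 397/48.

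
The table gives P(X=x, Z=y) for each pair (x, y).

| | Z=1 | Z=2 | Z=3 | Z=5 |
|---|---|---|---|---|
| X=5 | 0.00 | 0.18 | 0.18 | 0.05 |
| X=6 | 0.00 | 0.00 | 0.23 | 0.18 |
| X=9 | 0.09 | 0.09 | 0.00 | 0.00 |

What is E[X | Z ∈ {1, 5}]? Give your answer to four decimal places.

6.6875

P(Z ∈ {1, 5}) = 0.32.
Σ X·P over the event = 5·(0.05) + 6·(0.18) + 9·(0.09) = 2.14.
E[X | Z ∈ {1, 5}] = (2.14) / (0.32) = 6.6875.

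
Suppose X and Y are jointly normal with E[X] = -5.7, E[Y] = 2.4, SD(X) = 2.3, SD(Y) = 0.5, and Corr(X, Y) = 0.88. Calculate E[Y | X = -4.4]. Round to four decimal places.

2.6487

For a bivariate normal, E[Y | X=x] = μ_Y + ρ·(σ_Y/σ_X)·(x − μ_X).
E[Y | X=-4.4] = 2.4 + (0.88)·(0.5/2.3)·(-4.4 − (-5.7)) = 2.4 + (0.1913)·(1.3) = 2.6487.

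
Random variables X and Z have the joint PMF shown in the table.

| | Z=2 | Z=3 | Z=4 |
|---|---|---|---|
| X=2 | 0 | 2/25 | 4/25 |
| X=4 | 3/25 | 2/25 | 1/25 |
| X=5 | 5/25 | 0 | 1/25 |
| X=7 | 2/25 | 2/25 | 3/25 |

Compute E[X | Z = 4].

38/9

P(Z = 4) = 9/25.
Σ X·P over the event = 2·(4/25) + 4·(1/25) + 5·(1/25) + 7·(3/25) = 38/25.
E[X | Z = 4] = (38/25) / (9/25) = 38/9.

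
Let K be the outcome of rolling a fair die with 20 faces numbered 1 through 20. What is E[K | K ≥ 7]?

27/2

P(K ≥ 7) = 7/10.
E[K | K ≥ 7] = (189/20) / (7/10) = 27/2.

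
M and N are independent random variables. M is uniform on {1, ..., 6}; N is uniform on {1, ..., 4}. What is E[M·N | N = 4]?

14

Outcomes with N = 4: (1,4), (2,4), (3,4), (4,4), (5,4), (6,4), each with probability 1/24.
E[M·N | N = 4] = (4 + 8 + 12 + 16 + 20 + 24) / 6 = 14.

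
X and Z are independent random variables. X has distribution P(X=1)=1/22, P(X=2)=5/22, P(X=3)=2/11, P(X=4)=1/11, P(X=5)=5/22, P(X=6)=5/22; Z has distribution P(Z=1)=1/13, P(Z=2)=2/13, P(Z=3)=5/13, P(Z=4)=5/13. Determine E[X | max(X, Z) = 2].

P(max(X, Z) = 2) = 17/286.
Summing X·P(x,y) over outcomes with max(X, Z) = 2 gives 16/143.
E[X | max(X, Z) = 2] = (16/143) / (17/286) = 32/17.

32/17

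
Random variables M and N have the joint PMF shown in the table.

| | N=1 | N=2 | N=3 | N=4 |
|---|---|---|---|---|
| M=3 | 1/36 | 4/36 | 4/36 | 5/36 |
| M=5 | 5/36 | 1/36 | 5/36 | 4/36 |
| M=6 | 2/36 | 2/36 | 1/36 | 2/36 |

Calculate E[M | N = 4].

P(N = 4) = 11/36.
Σ M·P over the event = 3·(5/36) + 5·(4/36) + 6·(2/36) = 47/36.
E[M | N = 4] = (47/36) / (11/36) = 47/11.

47/11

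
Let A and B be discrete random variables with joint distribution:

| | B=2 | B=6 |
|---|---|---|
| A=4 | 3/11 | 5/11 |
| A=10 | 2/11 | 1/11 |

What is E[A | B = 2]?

P(B = 2) = 5/11.
Σ A·P over the event = 4·(3/11) + 10·(2/11) = 32/11.
E[A | B = 2] = (32/11) / (5/11) = 32/5.

32/5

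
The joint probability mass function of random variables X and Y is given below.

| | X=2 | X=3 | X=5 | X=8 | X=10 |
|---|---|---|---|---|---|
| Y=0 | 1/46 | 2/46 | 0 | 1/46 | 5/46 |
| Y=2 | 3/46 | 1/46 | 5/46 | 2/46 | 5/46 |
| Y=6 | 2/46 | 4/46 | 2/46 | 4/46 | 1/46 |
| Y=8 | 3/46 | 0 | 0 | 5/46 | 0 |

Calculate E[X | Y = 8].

P(Y = 8) = 4/23.
Σ X·P over the event = 2·(3/46) + 8·(5/46) = 1.
E[X | Y = 8] = (1) / (4/23) = 23/4.

23/4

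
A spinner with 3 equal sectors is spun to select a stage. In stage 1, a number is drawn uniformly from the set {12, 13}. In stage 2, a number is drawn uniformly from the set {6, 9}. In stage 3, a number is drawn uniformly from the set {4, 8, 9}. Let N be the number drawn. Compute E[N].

9

E[N | stage 1] = (12+13)/2 = 25/2.
E[N | stage 2] = (6+9)/2 = 15/2.
E[N | stage 3] = (4+8+9)/3 = 7.
E[N] = (1/3)·(25/2) + (1/3)·(15/2) + (1/3)·(7) = 9.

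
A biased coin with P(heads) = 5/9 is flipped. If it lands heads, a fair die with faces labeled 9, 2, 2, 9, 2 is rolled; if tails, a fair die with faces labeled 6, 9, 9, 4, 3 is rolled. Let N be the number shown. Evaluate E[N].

244/45

E[N | heads] = (9+2+2+9+2)/5 = 24/5.
E[N | tails] = (6+9+9+4+3)/5 = 31/5.
By the law of total expectation,
E[N] = (5/9)·(24/5) + (4/9)·(31/5) = 244/45.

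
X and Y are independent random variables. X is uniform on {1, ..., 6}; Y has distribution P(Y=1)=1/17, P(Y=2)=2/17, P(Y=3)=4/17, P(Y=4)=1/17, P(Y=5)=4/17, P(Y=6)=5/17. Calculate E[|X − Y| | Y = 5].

P(Y = 5) = 4/17.
Summing |X−Y|·P(x,y) over outcomes with Y = 5 gives 22/51.
E[|X − Y| | Y = 5] = (22/51) / (4/17) = 11/6.

11/6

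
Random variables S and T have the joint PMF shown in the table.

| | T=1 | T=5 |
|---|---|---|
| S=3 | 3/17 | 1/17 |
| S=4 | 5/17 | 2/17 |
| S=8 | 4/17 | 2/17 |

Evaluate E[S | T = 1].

61/12

P(T = 1) = 12/17.
Summing S·P(S=x,T=y) over the conditioning event gives 61/17.
E[S | T = 1] = (61/17) / (12/17) = 61/12.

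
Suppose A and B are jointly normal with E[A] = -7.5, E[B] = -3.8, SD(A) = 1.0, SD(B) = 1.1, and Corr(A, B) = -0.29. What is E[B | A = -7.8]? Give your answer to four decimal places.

For a bivariate normal, E[B | A=x] = μ_B + ρ·(σ_B/σ_A)·(x − μ_A).
E[B | A=-7.8] = -3.8 + (-0.29)·(1.1/1.0)·(-7.8 − (-7.5)) = -3.8 + (-0.319)·(-0.3) = -3.7043.

-3.7043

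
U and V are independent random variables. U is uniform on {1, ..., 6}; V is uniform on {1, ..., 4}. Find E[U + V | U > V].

P(U > V) = 7/12.
Summing (U+V)·P(x,y) over outcomes with U > V gives 47/12.
E[U + V | U > V] = (47/12) / (7/12) = 47/7.

47/7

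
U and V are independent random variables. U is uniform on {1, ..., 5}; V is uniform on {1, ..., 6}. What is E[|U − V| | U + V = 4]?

4/3

Outcomes with U + V = 4: (1,3), (2,2), (3,1), each with probability 1/30.
E[|U − V| | U + V = 4] = (2 + 0 + 2) / 3 = 4/3.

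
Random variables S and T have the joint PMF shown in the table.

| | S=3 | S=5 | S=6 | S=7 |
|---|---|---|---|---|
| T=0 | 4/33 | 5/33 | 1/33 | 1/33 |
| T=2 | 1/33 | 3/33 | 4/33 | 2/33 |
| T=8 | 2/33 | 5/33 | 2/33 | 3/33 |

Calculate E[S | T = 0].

P(T = 0) = 1/3.
Σ S·P over the event = 3·(4/33) + 5·(5/33) + 6·(1/33) + 7·(1/33) = 50/33.
E[S | T = 0] = (50/33) / (1/3) = 50/11.

50/11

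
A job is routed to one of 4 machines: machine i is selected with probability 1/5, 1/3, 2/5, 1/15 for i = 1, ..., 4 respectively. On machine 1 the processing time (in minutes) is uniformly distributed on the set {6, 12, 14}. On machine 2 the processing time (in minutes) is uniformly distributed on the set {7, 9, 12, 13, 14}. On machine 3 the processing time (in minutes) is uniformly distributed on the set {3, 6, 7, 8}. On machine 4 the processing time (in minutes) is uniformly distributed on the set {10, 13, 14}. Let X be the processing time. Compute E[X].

E[X | machine 1] = (6+12+14)/3 = 32/3.
E[X | machine 2] = (7+9+12+13+14)/5 = 11.
E[X | machine 3] = (3+6+7+8)/4 = 6.
E[X | machine 4] = (10+13+14)/3 = 37/3.
By the law of total expectation,
E[X] = (1/5)·(32/3) + (1/3)·(11) + (2/5)·(6) + (1/15)·(37/3) = 406/45.

406/45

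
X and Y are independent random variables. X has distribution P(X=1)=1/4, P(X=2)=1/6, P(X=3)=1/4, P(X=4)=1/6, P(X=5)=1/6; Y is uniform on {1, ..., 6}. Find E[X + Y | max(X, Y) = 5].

77/10

P(max(X, Y) = 5) = 5/18.
Summing (X+Y)·P(x,y) over outcomes with max(X, Y) = 5 gives 77/36.
E[X + Y | max(X, Y) = 5] = (77/36) / (5/18) = 77/10.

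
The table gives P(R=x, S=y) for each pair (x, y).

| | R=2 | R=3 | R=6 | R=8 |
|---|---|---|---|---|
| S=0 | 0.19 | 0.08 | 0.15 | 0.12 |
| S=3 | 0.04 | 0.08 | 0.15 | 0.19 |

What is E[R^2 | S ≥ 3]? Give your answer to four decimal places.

40.0870

P(S ≥ 3) = 0.46.
Σ R^2·P over the event = 4·(0.04) + 9·(0.08) + 36·(0.15) + 64·(0.19) = 18.44.
E[R^2 | S ≥ 3] = (18.44) / (0.46) = 40.0870.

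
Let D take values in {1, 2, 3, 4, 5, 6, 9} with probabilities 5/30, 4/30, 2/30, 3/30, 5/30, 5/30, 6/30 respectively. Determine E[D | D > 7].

9

P(D > 7) = 1/5.
Σ over the event: 9·1/5 = 9/5.
E[D | D > 7] = (9/5) / (1/5) = 9.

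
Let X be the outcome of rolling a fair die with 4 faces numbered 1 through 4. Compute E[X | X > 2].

7/2

Given X > 2, X is equally likely to be any of {3, 4}.
E[X | X > 2] = (3 + 4) / 2 = 7/2.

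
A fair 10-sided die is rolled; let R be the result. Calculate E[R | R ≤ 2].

Given R ≤ 2, R is equally likely to be any of {1, 2}.
E[R | R ≤ 2] = (1 + 2) / 2 = 3/2.

3/2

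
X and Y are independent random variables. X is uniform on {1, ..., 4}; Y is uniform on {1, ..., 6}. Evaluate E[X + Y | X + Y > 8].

P(X + Y > 8) = 1/8.
Summing (X+Y)·P(x,y) over outcomes with X + Y > 8 gives 7/6.
E[X + Y | X + Y > 8] = (7/6) / (1/8) = 28/3.

28/3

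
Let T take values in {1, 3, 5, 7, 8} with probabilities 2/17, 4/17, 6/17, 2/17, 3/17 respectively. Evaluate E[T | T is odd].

P(T is odd) = 14/17.
Σ over the event: 1·2/17 + 3·4/17 + 5·6/17 + 7·2/17 = 58/17.
E[T | T is odd] = (58/17) / (14/17) = 29/7.

29/7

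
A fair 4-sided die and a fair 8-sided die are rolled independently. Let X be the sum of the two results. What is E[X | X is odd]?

7

P(X is odd) = 1/2.
Σ over the event: 3·1/16 + 5·1/8 + 7·1/8 + 9·1/8 + 11·1/16 = 7/2.
E[X | X is odd] = (7/2) / (1/2) = 7.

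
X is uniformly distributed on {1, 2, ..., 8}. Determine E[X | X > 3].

Given X > 3, X is equally likely to be any of {4, 5, 6, 7, 8}.
E[X | X > 3] = (4 + 5 + 6 + 7 + 8) / 5 = 6.

6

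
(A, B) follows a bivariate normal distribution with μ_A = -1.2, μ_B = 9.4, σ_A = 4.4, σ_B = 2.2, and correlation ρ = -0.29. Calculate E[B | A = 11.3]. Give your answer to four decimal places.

7.5875

E[B | A=x] = μ_B + ρ(σ_B/σ_A)(x − μ_A) for jointly normal variables.
E[B | A=11.3] = 9.4 + (-0.29)·(2.2/4.4)·(11.3 − (-1.2)) = 9.4 + (-0.145)·(12.5) = 7.5875.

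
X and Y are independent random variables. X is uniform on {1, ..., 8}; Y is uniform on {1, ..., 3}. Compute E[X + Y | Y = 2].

13/2

Outcomes with Y = 2: (1,2), (2,2), (3,2), (4,2), (5,2), (6,2), (7,2), (8,2), each with probability 1/24.
E[X + Y | Y = 2] = (3 + 4 + 5 + 6 + 7 + 8 + 9 + 10) / 8 = 13/2.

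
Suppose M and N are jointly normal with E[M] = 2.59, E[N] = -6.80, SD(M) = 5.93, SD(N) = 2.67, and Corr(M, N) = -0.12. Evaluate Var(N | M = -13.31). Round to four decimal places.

7.0262

For a bivariate normal, Var(N | M=x) = σ_N²(1 − ρ²).
Var(N | M=-13.31) = (2.67)²·(1 − (-0.12)²) = 7.1289·0.9856 = 7.0262.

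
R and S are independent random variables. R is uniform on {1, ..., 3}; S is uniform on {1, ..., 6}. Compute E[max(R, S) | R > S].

Outcomes with R > S: (2,1), (3,1), (3,2), each with probability 1/18.
E[max(R, S) | R > S] = (2 + 3 + 3) / 3 = 8/3.

8/3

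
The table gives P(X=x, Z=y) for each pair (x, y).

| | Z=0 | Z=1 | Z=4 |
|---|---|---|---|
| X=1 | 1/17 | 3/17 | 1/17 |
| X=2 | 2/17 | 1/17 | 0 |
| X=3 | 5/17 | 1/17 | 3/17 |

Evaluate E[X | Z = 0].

5/2

P(Z = 0) = 8/17.
Σ X·P over the event = 1·(1/17) + 2·(2/17) + 3·(5/17) = 20/17.
E[X | Z = 0] = (20/17) / (8/17) = 5/2.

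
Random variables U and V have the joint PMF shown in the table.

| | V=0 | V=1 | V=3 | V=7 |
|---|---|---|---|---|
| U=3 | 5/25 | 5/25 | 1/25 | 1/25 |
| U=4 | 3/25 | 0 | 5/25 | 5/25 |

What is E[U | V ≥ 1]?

P(V ≥ 1) = 17/25.
Σ U·P over the event = 3·(5/25) + 3·(1/25) + 3·(1/25) + 4·(5/25) + 4·(5/25) = 61/25.
E[U | V ≥ 1] = (61/25) / (17/25) = 61/17.

61/17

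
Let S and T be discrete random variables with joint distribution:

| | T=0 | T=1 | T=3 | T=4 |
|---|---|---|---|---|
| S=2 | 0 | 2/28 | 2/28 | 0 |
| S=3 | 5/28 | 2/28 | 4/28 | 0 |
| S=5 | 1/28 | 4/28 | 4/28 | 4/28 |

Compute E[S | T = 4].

5

P(T = 4) = 1/7.
Summing S·P(S=x,T=y) over the conditioning event gives 5/7.
E[S | T = 4] = (5/7) / (1/7) = 5.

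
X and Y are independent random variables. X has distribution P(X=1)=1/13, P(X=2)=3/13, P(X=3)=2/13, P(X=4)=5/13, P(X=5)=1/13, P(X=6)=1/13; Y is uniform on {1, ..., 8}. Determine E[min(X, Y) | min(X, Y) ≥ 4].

P(min(X, Y) ≥ 4) = 35/104.
Summing min(X,Y)·P(x,y) over outcomes with min(X, Y) ≥ 4 gives 151/104.
E[min(X, Y) | min(X, Y) ≥ 4] = (151/104) / (35/104) = 151/35.

151/35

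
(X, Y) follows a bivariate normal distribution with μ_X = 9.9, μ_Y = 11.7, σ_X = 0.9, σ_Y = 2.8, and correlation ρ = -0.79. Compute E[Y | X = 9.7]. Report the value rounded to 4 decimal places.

12.1916

The regression of Y on X has slope ρ·σ_Y/σ_X and passes through (μ_X, μ_Y).
E[Y | X=9.7] = 11.7 + (-0.79)·(2.8/0.9)·(9.7 − (9.9)) = 11.7 + (-2.4578)·(-0.2) = 12.1916.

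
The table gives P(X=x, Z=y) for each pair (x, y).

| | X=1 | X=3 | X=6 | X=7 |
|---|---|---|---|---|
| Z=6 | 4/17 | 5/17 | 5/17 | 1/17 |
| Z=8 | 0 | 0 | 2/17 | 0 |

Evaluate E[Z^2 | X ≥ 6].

43

P(X ≥ 6) = 8/17.
Σ Z^2·P over the event = 36·(5/17) + 64·(2/17) + 36·(1/17) = 344/17.
E[Z^2 | X ≥ 6] = (344/17) / (8/17) = 43.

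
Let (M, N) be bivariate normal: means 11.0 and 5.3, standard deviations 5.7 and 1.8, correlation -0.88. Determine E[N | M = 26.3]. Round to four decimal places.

1.0482

For a bivariate normal, E[N | M=x] = μ_N + ρ·(σ_N/σ_M)·(x − μ_M).
E[N | M=26.3] = 5.3 + (-0.88)·(1.8/5.7)·(26.3 − (11.0)) = 5.3 + (-0.277895)·(15.3) = 1.0482.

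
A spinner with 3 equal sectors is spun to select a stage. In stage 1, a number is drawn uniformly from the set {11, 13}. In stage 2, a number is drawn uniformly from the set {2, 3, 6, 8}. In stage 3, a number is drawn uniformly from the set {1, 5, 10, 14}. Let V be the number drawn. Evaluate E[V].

E[V | stage 1] = (11+13)/2 = 12.
E[V | stage 2] = (2+3+6+8)/4 = 19/4.
E[V | stage 3] = (1+5+10+14)/4 = 15/2.
By the law of total expectation,
E[V] = (1/3)·(12) + (1/3)·(19/4) + (1/3)·(15/2) = 97/12.

97/12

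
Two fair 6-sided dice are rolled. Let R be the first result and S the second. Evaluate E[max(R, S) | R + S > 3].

P(R + S > 3) = 11/12.
Summing max(R,S)·P(x,y) over outcomes with R + S > 3 gives 13/3.
E[max(R, S) | R + S > 3] = (13/3) / (11/12) = 52/11.

52/11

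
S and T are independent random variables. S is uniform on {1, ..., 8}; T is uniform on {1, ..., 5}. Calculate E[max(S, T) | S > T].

P(S > T) = 5/8.
Summing max(S,T)·P(x,y) over outcomes with S > T gives 29/8.
E[max(S, T) | S > T] = (29/8) / (5/8) = 29/5.

29/5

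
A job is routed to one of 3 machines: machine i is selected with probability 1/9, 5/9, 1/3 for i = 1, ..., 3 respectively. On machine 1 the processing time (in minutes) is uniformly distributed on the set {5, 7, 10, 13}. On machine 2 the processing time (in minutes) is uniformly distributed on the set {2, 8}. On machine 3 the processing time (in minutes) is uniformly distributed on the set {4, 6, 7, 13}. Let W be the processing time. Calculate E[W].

25/4

E[W | machine 1] = (5+7+10+13)/4 = 35/4.
E[W | machine 2] = (2+8)/2 = 5.
E[W | machine 3] = (4+6+7+13)/4 = 15/2.
E[W] = (1/9)·(35/4) + (5/9)·(5) + (1/3)·(15/2) = 25/4.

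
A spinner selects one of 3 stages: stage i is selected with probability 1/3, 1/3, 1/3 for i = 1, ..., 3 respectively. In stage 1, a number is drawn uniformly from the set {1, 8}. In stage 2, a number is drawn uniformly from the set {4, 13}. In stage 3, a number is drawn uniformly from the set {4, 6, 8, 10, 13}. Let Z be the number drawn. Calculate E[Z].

106/15

E[Z | stage 1] = (1+8)/2 = 9/2.
E[Z | stage 2] = (4+13)/2 = 17/2.
E[Z | stage 3] = (4+6+8+10+13)/5 = 41/5.
By the law of total expectation,
E[Z] = (1/3)·(9/2) + (1/3)·(17/2) + (1/3)·(41/5) = 106/15.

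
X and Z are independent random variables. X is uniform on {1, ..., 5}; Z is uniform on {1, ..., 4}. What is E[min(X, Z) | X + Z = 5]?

P(X + Z = 5) = 1/5.
Summing min(X,Z)·P(x,y) over outcomes with X + Z = 5 gives 3/10.
E[min(X, Z) | X + Z = 5] = (3/10) / (1/5) = 3/2.

3/2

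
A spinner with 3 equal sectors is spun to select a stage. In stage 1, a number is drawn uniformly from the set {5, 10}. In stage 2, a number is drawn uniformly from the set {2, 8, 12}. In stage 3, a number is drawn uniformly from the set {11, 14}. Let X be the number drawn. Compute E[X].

E[X | stage 1] = (5+10)/2 = 15/2.
E[X | stage 2] = (2+8+12)/3 = 22/3.
E[X | stage 3] = (11+14)/2 = 25/2.
E[X] = (1/3)·(15/2) + (1/3)·(22/3) + (1/3)·(25/2) = 82/9.

82/9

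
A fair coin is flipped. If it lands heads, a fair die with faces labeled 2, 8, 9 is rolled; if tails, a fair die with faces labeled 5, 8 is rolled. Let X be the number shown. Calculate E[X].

77/12

E[X | heads] = (2+8+9)/3 = 19/3.
E[X | tails] = (5+8)/2 = 13/2.
E[X] = (1/2)·(19/3) + (1/2)·(13/2) = 77/12.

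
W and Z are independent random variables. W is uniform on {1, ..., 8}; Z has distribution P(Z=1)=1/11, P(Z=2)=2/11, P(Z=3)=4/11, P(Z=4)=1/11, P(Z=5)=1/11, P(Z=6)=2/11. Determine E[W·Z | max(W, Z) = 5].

180/13

P(max(W, Z) = 5) = 13/88.
Summing WZ·P(x,y) over outcomes with max(W, Z) = 5 gives 45/22.
E[W·Z | max(W, Z) = 5] = (45/22) / (13/88) = 180/13.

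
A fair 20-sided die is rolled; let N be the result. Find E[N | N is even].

Given N is even, N is equally likely to be any of {2, 4, 6, 8, 10, 12, 14, 16, 18, 20}.
E[N | N is even] = (2 + 4 + 6 + 8 + 10 + 12 + 14 + 16 + 18 + 20) / 10 = 11.

11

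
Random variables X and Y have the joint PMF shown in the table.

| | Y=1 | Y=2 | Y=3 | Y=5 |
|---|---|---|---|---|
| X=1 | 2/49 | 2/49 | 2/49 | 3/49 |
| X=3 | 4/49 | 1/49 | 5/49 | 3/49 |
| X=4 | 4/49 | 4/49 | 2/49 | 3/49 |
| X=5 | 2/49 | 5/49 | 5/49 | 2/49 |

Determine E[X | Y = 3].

25/7

P(Y = 3) = 2/7.
Σ X·P over the event = 1·(2/49) + 3·(5/49) + 4·(2/49) + 5·(5/49) = 50/49.
E[X | Y = 3] = (50/49) / (2/7) = 25/7.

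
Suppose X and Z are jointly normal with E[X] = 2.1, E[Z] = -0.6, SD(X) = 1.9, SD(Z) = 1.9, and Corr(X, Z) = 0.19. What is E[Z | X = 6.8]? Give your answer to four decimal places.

The regression of Z on X has slope ρ·σ_Z/σ_X and passes through (μ_X, μ_Z).
E[Z | X=6.8] = -0.6 + (0.19)·(1.9/1.9)·(6.8 − (2.1)) = -0.6 + (0.19)·(4.7) = 0.2930.

0.2930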